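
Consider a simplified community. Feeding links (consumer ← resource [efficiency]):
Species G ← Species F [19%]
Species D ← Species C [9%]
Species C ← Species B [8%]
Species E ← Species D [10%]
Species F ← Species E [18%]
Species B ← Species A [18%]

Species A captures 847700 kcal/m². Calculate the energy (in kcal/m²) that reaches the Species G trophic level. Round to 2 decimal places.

3.76 kcal/m²

Species B: 847700 × 0.18 = 152586 kcal/m²
Species C: 152586 × 0.08 = 12206.88 kcal/m²
Species D: 12206.88 × 0.09 = 1098.6192 kcal/m²
Species E: 1098.6192 × 0.1 = 109.86192 kcal/m²
Species F: 109.86192 × 0.18 = 19.7751456 kcal/m²
Species G: 19.7751456 × 0.19 = 3.757277664 kcal/m²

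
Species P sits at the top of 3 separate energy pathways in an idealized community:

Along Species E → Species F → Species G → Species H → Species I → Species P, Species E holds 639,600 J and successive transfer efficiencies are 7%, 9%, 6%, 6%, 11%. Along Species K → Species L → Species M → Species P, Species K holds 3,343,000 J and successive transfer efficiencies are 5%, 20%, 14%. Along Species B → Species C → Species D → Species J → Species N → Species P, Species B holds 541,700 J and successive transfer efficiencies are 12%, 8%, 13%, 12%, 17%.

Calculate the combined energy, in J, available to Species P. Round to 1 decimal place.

4695.6 J

Via Species E: 639600 × 0.07 × 0.09 × 0.06 × 0.06 × 0.11 = 1.59567408 J
Via Species K: 3343000 × 0.05 × 0.2 × 0.14 = 4680.2 J
Via Species B: 541700 × 0.12 × 0.08 × 0.13 × 0.12 × 0.17 = 13.79124864 J
Total at Species P: 1.59567408 + 4680.2 + 13.79124864 = 4695.58692272 J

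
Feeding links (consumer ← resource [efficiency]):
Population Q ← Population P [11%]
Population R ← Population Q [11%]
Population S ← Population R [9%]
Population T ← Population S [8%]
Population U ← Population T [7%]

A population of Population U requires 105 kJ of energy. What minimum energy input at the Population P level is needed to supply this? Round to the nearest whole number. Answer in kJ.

Cumulative transfer efficiency: 0.11 × 0.11 × 0.09 × 0.08 × 0.07 = 0.0000060984
Population P energy = 105 / 0.0000060984 = 17217631 kJ

17217631 kJ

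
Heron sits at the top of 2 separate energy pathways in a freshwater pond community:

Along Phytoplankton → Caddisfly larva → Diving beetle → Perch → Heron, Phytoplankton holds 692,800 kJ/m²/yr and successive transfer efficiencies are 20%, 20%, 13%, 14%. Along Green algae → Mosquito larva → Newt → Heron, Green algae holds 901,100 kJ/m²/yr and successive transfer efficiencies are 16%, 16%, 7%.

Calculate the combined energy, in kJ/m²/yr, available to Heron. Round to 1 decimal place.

Via Phytoplankton: 692800 × 0.2 × 0.2 × 0.13 × 0.14 = 504.3584 kJ/m²/yr
Via Green algae: 901100 × 0.16 × 0.16 × 0.07 = 1614.7712 kJ/m²/yr
Total at Heron: 504.3584 + 1614.7712 = 2119.1296 kJ/m²/yr

2119.1 kJ/m²/yr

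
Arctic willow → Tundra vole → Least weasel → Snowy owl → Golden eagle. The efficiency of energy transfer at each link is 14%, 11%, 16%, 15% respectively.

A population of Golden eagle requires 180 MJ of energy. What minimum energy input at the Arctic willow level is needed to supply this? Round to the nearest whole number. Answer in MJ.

Cumulative transfer efficiency: 0.14 × 0.11 × 0.16 × 0.15 = 0.0003696
Arctic willow energy = 180 / 0.0003696 = 487013 MJ

487013 MJ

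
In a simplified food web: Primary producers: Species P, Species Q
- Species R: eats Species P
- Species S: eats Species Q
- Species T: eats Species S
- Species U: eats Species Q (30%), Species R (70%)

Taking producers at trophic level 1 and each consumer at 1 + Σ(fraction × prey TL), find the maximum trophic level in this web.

Species R: 1 + 1 = 2
Species S: 1 + 1 = 2
Species T: 1 + 2 = 3
Species U: 1 + (0.3×1 + 0.7×2) = 2.7

3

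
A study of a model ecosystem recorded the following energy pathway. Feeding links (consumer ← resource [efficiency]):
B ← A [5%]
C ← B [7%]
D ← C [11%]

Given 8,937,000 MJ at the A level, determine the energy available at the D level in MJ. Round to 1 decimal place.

3440.7 MJ

B: 8937000 × 0.05 = 446850 MJ
C: 446850 × 0.07 = 31279.5 MJ
D: 31279.5 × 0.11 = 3440.745 MJ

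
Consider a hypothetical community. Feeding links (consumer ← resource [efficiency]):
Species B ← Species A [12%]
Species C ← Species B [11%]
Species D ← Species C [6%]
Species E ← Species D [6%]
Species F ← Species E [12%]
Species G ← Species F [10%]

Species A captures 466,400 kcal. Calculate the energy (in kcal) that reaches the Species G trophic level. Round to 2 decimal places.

0.27 kcal

Species B: 466400 × 0.12 = 55968 kcal
Species C: 55968 × 0.11 = 6156.48 kcal
Species D: 6156.48 × 0.06 = 369.3888 kcal
Species E: 369.3888 × 0.06 = 22.163328 kcal
Species F: 22.163328 × 0.12 = 2.65959936 kcal
Species G: 2.65959936 × 0.1 = 0.265959936 kcal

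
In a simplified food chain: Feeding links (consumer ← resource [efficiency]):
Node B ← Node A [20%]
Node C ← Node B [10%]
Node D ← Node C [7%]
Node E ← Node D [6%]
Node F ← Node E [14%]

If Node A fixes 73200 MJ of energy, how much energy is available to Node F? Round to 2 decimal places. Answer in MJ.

Node B: 73200 × 0.2 = 14640 MJ
Node C: 14640 × 0.1 = 1464 MJ
Node D: 1464 × 0.07 = 102.48 MJ
Node E: 102.48 × 0.06 = 6.1488 MJ
Node F: 6.1488 × 0.14 = 0.860832 MJ

0.86 MJ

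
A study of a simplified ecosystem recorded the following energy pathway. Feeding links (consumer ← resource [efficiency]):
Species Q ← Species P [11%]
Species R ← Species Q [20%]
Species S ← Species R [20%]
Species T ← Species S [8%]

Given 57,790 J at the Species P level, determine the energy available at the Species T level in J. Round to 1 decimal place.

Species Q: 57790 × 0.11 = 6356.9 J
Species R: 6356.9 × 0.2 = 1271.38 J
Species S: 1271.38 × 0.2 = 254.276 J
Species T: 254.276 × 0.08 = 20.34208 J

20.3 J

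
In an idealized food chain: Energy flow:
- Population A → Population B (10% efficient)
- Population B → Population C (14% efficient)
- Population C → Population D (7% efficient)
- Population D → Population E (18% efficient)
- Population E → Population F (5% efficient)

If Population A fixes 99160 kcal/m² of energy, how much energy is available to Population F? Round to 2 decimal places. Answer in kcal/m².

0.87 kcal/m²

Population B: 99160 × 0.1 = 9916 kcal/m²
Population C: 9916 × 0.14 = 1388.24 kcal/m²
Population D: 1388.24 × 0.07 = 97.1768 kcal/m²
Population E: 97.1768 × 0.18 = 17.491824 kcal/m²
Population F: 17.491824 × 0.05 = 0.8745912 kcal/m²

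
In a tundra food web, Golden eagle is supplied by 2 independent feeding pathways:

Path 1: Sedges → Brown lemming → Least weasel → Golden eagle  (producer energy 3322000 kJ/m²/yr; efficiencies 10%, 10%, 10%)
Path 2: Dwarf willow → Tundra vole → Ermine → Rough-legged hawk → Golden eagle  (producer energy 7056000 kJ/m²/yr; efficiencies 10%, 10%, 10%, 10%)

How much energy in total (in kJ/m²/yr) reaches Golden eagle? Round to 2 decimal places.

Path 1: 3322000 × 0.1 × 0.1 × 0.1 = 3322 kJ/m²/yr
Path 2: 7056000 × 0.1 × 0.1 × 0.1 × 0.1 = 705.6 kJ/m²/yr
Total at Golden eagle: 3322 + 705.6 = 4027.6 kJ/m²/yr

4027.60 kJ/m²/yr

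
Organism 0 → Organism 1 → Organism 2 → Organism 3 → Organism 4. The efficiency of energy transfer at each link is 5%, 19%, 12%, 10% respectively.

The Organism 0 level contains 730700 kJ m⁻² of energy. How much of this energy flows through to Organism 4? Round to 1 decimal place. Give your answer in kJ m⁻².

Organism 1: 730700 × 0.05 = 36535 kJ m⁻²
Organism 2: 36535 × 0.19 = 6941.65 kJ m⁻²
Organism 3: 6941.65 × 0.12 = 832.998 kJ m⁻²
Organism 4: 832.998 × 0.1 = 83.2998 kJ m⁻²

83.3 kJ m⁻²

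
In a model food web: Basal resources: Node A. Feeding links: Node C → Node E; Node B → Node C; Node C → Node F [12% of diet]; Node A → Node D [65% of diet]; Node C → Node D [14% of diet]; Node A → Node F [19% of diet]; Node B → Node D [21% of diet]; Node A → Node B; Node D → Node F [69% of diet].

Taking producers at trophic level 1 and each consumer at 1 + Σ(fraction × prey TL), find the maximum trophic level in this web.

Node B: 1 + 1 = 2
Node C: 1 + 2 = 3
Node D: 1 + (0.14×3 + 0.21×2 + 0.65×1) = 2.49
Node E: 1 + 3 = 4
Node F: 1 + (0.12×3 + 0.69×2.49 + 0.19×1) = 3.2681

4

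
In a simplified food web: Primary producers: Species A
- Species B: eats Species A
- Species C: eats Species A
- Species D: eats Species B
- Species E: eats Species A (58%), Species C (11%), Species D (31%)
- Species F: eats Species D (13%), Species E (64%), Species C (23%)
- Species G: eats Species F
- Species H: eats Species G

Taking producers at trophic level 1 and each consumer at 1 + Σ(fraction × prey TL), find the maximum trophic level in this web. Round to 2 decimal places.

Species B: 1 + 1 = 2
Species C: 1 + 1 = 2
Species D: 1 + 2 = 3
Species E: 1 + (0.58×1 + 0.11×2 + 0.31×3) = 2.73
Species F: 1 + (0.13×3 + 0.64×2.73 + 0.23×2) = 3.5972
Species G: 1 + 3.5972 = 4.5972
Species H: 1 + 4.5972 = 5.5972

5.60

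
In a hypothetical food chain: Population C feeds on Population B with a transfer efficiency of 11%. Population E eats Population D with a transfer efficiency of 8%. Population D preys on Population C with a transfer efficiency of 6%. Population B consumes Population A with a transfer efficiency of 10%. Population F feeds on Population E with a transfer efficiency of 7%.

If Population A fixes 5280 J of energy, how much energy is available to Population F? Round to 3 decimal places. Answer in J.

0.020 J

Population B: 5280 × 0.1 = 528 J
Population C: 528 × 0.11 = 58.08 J
Population D: 58.08 × 0.06 = 3.4848 J
Population E: 3.4848 × 0.08 = 0.278784 J
Population F: 0.278784 × 0.07 = 0.01951488 J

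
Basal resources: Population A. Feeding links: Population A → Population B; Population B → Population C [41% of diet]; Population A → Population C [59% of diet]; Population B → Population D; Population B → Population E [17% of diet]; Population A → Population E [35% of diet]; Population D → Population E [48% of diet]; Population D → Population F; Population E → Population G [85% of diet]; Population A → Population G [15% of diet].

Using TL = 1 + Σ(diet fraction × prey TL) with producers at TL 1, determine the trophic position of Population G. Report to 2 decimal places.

Population B: 1 + 1 = 2
Population C: 1 + (0.41×2 + 0.59×1) = 2.41
Population D: 1 + 2 = 3
Population E: 1 + (0.17×2 + 0.35×1 + 0.48×3) = 3.13
Population F: 1 + 3 = 4
Population G: 1 + (0.85×3.13 + 0.15×1) = 3.8105

3.81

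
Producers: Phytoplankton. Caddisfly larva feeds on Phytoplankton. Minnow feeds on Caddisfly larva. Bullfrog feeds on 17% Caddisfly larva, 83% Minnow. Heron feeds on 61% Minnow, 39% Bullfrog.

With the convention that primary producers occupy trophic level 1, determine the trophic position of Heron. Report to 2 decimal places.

4.32

Caddisfly larva: 1 + 1 = 2
Minnow: 1 + 2 = 3
Bullfrog: 1 + (0.17×2 + 0.83×3) = 3.83
Heron: 1 + (0.61×3 + 0.39×3.83) = 4.3237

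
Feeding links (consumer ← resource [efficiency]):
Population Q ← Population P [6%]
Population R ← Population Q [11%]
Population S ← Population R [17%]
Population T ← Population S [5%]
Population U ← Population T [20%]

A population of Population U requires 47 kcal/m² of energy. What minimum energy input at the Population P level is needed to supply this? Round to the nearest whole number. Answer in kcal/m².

4188948 kcal/m²

Cumulative transfer efficiency: 0.06 × 0.11 × 0.17 × 0.05 × 0.2 = 0.00001122
Population P energy = 47 / 0.00001122 = 4188948 kcal/m²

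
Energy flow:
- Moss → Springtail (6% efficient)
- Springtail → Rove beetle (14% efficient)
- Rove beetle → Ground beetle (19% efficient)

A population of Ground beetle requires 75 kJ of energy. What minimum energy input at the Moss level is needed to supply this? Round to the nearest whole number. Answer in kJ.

46992 kJ

Cumulative transfer efficiency: 0.06 × 0.14 × 0.19 = 0.001596
Moss energy = 75 / 0.001596 = 46992 kJ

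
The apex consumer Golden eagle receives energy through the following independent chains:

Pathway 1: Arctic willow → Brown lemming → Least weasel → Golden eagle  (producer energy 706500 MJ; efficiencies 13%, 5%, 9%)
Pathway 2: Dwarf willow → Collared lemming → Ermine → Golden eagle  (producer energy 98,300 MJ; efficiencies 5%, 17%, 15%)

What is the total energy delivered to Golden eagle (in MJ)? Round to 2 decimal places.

538.64 MJ

Pathway 1: 706500 × 0.13 × 0.05 × 0.09 = 413.3025 MJ
Pathway 2: 98300 × 0.05 × 0.17 × 0.15 = 125.3325 MJ
Total at Golden eagle: 413.3025 + 125.3325 = 538.635 MJ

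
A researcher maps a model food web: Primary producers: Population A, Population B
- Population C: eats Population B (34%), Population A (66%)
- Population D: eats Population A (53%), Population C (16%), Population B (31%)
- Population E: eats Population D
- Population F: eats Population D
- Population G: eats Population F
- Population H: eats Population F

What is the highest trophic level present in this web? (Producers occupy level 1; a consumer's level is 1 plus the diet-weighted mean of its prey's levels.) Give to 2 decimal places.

Population C: 1 + (0.34×1 + 0.66×1) = 2
Population D: 1 + (0.53×1 + 0.16×2 + 0.31×1) = 2.16
Population E: 1 + 2.16 = 3.16
Population F: 1 + 2.16 = 3.16
Population G: 1 + 3.16 = 4.16
Population H: 1 + 3.16 = 4.16

4.16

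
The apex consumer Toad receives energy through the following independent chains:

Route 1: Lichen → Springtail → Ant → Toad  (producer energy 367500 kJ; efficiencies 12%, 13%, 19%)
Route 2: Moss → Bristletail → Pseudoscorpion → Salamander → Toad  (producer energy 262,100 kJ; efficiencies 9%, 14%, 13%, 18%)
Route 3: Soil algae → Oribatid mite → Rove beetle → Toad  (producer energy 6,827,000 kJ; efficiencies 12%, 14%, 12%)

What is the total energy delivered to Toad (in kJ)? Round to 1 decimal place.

Route 1: 367500 × 0.12 × 0.13 × 0.19 = 1089.27 kJ
Route 2: 262100 × 0.09 × 0.14 × 0.13 × 0.18 = 77.277564 kJ
Route 3: 6827000 × 0.12 × 0.14 × 0.12 = 13763.232 kJ
Total at Toad: 1089.27 + 77.277564 + 13763.232 = 14929.779564 kJ

14929.8 kJ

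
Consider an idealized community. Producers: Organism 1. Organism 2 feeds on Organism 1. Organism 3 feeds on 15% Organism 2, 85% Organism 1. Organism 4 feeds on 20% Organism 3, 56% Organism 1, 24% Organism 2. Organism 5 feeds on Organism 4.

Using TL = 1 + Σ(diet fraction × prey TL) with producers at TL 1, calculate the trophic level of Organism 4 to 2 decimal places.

Organism 2: 1 + 1 = 2
Organism 3: 1 + (0.15×2 + 0.85×1) = 2.15
Organism 4: 1 + (0.2×2.15 + 0.56×1 + 0.24×2) = 2.47
Organism 5: 1 + 2.47 = 3.47

2.47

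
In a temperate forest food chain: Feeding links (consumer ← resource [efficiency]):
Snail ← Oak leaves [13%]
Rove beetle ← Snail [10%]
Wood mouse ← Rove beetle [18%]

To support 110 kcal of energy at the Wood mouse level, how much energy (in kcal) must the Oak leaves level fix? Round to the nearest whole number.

Cumulative transfer efficiency: 0.13 × 0.1 × 0.18 = 0.00234
Oak leaves energy = 110 / 0.00234 = 47009 kcal

47009 kcal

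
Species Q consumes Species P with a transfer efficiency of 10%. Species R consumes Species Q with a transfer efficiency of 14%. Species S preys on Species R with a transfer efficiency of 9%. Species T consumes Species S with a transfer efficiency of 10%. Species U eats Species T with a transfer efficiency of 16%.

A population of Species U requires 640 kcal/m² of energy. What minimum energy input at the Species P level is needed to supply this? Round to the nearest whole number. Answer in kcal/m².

31746032 kcal/m²

Cumulative transfer efficiency: 0.1 × 0.14 × 0.09 × 0.1 × 0.16 = 0.00002016
Species P energy = 640 / 0.00002016 = 31746032 kcal/m²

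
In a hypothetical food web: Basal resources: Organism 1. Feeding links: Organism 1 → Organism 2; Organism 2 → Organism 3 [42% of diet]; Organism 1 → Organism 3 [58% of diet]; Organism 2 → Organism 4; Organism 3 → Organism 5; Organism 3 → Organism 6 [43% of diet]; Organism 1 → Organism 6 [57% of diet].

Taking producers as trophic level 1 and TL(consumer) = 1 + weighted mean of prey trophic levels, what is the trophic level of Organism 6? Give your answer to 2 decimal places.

Organism 2: 1 + 1 = 2
Organism 3: 1 + (0.42×2 + 0.58×1) = 2.42
Organism 4: 1 + 2 = 3
Organism 5: 1 + 2.42 = 3.42
Organism 6: 1 + (0.43×2.42 + 0.57×1) = 2.6106

2.61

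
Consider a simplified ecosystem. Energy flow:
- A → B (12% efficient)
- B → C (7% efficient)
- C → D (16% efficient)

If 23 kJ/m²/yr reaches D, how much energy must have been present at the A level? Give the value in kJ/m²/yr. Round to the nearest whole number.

Cumulative transfer efficiency: 0.12 × 0.07 × 0.16 = 0.001344
A energy = 23 / 0.001344 = 17113 kJ/m²/yr

17113 kJ/m²/yr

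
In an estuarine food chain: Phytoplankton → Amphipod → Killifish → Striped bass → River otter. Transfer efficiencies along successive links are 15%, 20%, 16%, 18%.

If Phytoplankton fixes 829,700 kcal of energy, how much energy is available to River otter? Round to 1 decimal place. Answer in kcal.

716.9 kcal

Amphipod: 829700 × 0.15 = 124455 kcal
Killifish: 124455 × 0.2 = 24891 kcal
Striped bass: 24891 × 0.16 = 3982.56 kcal
River otter: 3982.56 × 0.18 = 716.8608 kcal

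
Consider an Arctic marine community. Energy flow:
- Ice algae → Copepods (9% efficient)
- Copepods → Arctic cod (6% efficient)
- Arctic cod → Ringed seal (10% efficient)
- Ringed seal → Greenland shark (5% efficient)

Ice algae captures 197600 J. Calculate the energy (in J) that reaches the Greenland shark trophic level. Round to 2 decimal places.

Copepods: 197600 × 0.09 = 17784 J
Arctic cod: 17784 × 0.06 = 1067.04 J
Ringed seal: 1067.04 × 0.1 = 106.704 J
Greenland shark: 106.704 × 0.05 = 5.3352 J

5.34 J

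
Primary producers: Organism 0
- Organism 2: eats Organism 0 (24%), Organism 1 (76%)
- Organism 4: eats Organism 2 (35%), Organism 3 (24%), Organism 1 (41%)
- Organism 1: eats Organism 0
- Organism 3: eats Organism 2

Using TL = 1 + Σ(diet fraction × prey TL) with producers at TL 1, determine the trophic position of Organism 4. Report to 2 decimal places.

Organism 1: 1 + 1 = 2
Organism 2: 1 + (0.24×1 + 0.76×2) = 2.76
Organism 3: 1 + 2.76 = 3.76
Organism 4: 1 + (0.35×2.76 + 0.24×3.76 + 0.41×2) = 3.6884

3.69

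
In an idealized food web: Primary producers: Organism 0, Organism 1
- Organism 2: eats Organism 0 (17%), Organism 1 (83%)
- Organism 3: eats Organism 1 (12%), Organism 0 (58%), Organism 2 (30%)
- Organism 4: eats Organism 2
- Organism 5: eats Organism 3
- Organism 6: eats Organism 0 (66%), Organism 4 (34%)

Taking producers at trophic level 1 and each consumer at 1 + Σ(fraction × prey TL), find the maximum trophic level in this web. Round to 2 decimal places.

Organism 2: 1 + (0.17×1 + 0.83×1) = 2
Organism 3: 1 + (0.12×1 + 0.58×1 + 0.3×2) = 2.3
Organism 4: 1 + 2 = 3
Organism 5: 1 + 2.3 = 3.3
Organism 6: 1 + (0.66×1 + 0.34×3) = 2.68

3.30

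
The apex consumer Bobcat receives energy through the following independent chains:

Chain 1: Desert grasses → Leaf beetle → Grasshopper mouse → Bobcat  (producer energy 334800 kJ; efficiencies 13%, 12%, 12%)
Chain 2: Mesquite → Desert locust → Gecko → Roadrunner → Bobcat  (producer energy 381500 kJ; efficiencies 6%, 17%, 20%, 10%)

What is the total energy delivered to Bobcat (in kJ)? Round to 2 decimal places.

704.57 kJ

Chain 1: 334800 × 0.13 × 0.12 × 0.12 = 626.7456 kJ
Chain 2: 381500 × 0.06 × 0.17 × 0.2 × 0.1 = 77.826 kJ
Total at Bobcat: 626.7456 + 77.826 = 704.5716 kJ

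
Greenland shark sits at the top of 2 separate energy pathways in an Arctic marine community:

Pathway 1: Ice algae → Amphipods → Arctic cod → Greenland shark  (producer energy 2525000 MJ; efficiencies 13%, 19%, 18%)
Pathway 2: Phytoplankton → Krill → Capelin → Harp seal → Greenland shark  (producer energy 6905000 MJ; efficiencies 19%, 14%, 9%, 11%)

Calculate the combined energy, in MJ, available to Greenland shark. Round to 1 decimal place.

Pathway 1: 2525000 × 0.13 × 0.19 × 0.18 = 11226.15 MJ
Pathway 2: 6905000 × 0.19 × 0.14 × 0.09 × 0.11 = 1818.3627 MJ
Total at Greenland shark: 11226.15 + 1818.3627 = 13044.5127 MJ

13044.5 MJ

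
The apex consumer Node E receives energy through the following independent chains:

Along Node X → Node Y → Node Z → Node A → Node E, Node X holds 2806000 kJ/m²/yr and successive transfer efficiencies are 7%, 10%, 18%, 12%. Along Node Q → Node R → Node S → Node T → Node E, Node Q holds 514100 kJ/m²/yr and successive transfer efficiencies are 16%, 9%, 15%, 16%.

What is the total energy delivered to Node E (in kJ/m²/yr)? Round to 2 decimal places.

Via Node X: 2806000 × 0.07 × 0.1 × 0.18 × 0.12 = 424.2672 kJ/m²/yr
Via Node Q: 514100 × 0.16 × 0.09 × 0.15 × 0.16 = 177.67296 kJ/m²/yr
Total at Node E: 424.2672 + 177.67296 = 601.94016 kJ/m²/yr

601.94 kJ/m²/yr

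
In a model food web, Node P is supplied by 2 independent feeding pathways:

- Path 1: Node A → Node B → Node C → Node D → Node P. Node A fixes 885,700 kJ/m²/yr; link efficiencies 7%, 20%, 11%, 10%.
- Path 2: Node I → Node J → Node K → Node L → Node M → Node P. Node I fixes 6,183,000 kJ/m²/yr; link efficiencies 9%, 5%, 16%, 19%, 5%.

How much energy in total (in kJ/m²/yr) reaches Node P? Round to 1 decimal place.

178.7 kJ/m²/yr

Path 1: 885700 × 0.07 × 0.2 × 0.11 × 0.1 = 136.3978 kJ/m²/yr
Path 2: 6183000 × 0.09 × 0.05 × 0.16 × 0.19 × 0.05 = 42.29172 kJ/m²/yr
Total at Node P: 136.3978 + 42.29172 = 178.68952 kJ/m²/yr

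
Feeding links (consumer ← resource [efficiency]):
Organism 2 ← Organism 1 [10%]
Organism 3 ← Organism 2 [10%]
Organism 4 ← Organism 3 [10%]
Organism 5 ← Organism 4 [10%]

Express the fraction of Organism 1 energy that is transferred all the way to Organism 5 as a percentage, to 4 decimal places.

0.0100%

Product of link efficiencies: 0.1 × 0.1 × 0.1 × 0.1 = 0.0001
As a percentage: 0.0001 × 100 = 0.0100%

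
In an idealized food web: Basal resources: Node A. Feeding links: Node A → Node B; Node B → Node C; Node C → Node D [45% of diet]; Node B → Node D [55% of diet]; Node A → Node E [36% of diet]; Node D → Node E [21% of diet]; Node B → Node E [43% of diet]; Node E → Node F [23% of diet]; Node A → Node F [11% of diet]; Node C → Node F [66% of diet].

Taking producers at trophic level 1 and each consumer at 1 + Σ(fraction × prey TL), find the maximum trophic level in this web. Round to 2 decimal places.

Node B: 1 + 1 = 2
Node C: 1 + 2 = 3
Node D: 1 + (0.45×3 + 0.55×2) = 3.45
Node E: 1 + (0.36×1 + 0.21×3.45 + 0.43×2) = 2.9445
Node F: 1 + (0.23×2.9445 + 0.11×1 + 0.66×3) = 3.767235

3.77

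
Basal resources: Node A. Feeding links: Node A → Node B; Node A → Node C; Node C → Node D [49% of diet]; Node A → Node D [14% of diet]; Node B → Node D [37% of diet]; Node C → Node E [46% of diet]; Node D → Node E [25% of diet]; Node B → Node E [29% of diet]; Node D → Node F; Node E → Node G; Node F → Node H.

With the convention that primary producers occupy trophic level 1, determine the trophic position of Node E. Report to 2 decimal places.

Node B: 1 + 1 = 2
Node C: 1 + 1 = 2
Node D: 1 + (0.49×2 + 0.14×1 + 0.37×2) = 2.86
Node E: 1 + (0.46×2 + 0.25×2.86 + 0.29×2) = 3.215
Node F: 1 + 2.86 = 3.86
Node G: 1 + 3.215 = 4.215
Node H: 1 + 3.86 = 4.86

3.22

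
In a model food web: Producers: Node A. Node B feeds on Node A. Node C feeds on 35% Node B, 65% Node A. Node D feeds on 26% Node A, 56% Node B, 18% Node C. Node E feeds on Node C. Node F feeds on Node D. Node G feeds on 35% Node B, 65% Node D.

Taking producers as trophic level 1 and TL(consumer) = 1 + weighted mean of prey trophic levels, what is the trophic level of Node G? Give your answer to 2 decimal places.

Node B: 1 + 1 = 2
Node C: 1 + (0.35×2 + 0.65×1) = 2.35
Node D: 1 + (0.26×1 + 0.56×2 + 0.18×2.35) = 2.803
Node E: 1 + 2.35 = 3.35
Node F: 1 + 2.803 = 3.803
Node G: 1 + (0.35×2 + 0.65×2.803) = 3.52195

3.52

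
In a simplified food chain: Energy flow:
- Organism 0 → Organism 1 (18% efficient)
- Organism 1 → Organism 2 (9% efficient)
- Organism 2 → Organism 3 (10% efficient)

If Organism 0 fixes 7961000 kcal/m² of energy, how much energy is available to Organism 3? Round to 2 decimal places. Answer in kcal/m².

12896.82 kcal/m²

Organism 1: 7961000 × 0.18 = 1432980 kcal/m²
Organism 2: 1432980 × 0.09 = 128968.2 kcal/m²
Organism 3: 128968.2 × 0.1 = 12896.82 kcal/m²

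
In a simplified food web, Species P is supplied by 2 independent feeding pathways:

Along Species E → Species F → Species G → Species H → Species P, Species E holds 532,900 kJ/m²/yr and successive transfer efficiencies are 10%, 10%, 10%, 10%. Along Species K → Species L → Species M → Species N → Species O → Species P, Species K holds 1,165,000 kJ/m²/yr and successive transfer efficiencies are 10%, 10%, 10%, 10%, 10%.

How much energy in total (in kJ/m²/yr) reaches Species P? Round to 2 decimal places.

64.94 kJ/m²/yr

Via Species E: 532900 × 0.1 × 0.1 × 0.1 × 0.1 = 53.29 kJ/m²/yr
Via Species K: 1165000 × 0.1 × 0.1 × 0.1 × 0.1 × 0.1 = 11.65 kJ/m²/yr
Total at Species P: 53.29 + 11.65 = 64.94 kJ/m²/yr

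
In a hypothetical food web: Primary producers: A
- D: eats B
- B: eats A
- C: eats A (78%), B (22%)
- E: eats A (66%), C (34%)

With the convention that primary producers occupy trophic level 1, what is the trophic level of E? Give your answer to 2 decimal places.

2.41

B: 1 + 1 = 2
C: 1 + (0.78×1 + 0.22×2) = 2.22
D: 1 + 2 = 3
E: 1 + (0.66×1 + 0.34×2.22) = 2.4148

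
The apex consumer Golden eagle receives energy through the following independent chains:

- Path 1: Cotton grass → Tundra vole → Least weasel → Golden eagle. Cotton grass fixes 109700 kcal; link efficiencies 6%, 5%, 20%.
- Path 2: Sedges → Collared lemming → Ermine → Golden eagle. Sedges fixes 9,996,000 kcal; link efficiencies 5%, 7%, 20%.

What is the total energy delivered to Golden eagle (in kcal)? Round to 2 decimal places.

Path 1: 109700 × 0.06 × 0.05 × 0.2 = 65.82 kcal
Path 2: 9996000 × 0.05 × 0.07 × 0.2 = 6997.2 kcal
Total at Golden eagle: 65.82 + 6997.2 = 7063.02 kcal

7063.02 kcal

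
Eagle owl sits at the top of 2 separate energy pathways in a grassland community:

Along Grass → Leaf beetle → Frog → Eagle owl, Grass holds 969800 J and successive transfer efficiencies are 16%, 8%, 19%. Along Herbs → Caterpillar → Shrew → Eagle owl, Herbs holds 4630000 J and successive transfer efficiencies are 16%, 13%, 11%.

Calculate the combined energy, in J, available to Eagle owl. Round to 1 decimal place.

Via Grass: 969800 × 0.16 × 0.08 × 0.19 = 2358.5536 J
Via Herbs: 4630000 × 0.16 × 0.13 × 0.11 = 10593.44 J
Total at Eagle owl: 2358.5536 + 10593.44 = 12951.9936 J

12952.0 J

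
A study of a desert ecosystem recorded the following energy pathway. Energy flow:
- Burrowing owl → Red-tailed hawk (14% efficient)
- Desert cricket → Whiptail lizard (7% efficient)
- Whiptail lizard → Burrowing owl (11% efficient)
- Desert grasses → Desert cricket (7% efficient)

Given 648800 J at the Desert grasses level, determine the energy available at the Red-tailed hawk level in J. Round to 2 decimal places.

48.96 J

Desert cricket: 648800 × 0.07 = 45416 J
Whiptail lizard: 45416 × 0.07 = 3179.12 J
Burrowing owl: 3179.12 × 0.11 = 349.7032 J
Red-tailed hawk: 349.7032 × 0.14 = 48.958448 J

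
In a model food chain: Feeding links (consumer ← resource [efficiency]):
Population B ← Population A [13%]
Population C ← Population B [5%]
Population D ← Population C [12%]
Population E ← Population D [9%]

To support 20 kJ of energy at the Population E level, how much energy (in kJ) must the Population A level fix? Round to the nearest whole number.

284900 kJ

Cumulative transfer efficiency: 0.13 × 0.05 × 0.12 × 0.09 = 0.0000702
Population A energy = 20 / 0.0000702 = 284900 kJ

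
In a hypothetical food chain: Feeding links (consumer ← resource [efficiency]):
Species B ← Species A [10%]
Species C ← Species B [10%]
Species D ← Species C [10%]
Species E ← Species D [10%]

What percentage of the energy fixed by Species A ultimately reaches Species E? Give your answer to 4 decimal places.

Product of link efficiencies: 0.1 × 0.1 × 0.1 × 0.1 = 0.0001
As a percentage: 0.0001 × 100 = 0.0100%

0.0100%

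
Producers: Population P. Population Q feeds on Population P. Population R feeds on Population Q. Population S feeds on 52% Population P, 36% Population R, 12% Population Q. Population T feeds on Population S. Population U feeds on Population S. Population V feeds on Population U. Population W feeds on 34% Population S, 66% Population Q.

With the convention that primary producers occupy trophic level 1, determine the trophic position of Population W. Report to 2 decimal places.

3.29

Population Q: 1 + 1 = 2
Population R: 1 + 2 = 3
Population S: 1 + (0.52×1 + 0.36×3 + 0.12×2) = 2.84
Population T: 1 + 2.84 = 3.84
Population U: 1 + 2.84 = 3.84
Population V: 1 + 3.84 = 4.84
Population W: 1 + (0.34×2.84 + 0.66×2) = 3.2856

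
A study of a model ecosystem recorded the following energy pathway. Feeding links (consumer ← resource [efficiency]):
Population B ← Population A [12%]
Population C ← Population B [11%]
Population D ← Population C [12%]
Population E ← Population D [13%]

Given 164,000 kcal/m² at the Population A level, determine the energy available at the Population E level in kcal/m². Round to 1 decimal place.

Population B: 164000 × 0.12 = 19680 kcal/m²
Population C: 19680 × 0.11 = 2164.8 kcal/m²
Population D: 2164.8 × 0.12 = 259.776 kcal/m²
Population E: 259.776 × 0.13 = 33.77088 kcal/m²

33.8 kcal/m²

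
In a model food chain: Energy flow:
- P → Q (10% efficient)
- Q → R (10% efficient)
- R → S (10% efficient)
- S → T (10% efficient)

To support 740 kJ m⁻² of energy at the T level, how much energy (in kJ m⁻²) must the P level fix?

7400000 kJ m⁻²

Cumulative transfer efficiency: 0.1 × 0.1 × 0.1 × 0.1 = 0.0001
P energy = 740 / 0.0001 = 7400000 kJ m⁻²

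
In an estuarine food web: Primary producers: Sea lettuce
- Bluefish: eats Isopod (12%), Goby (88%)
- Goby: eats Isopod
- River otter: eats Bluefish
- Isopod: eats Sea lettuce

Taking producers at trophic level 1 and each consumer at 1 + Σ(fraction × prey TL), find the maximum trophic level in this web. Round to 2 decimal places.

4.88

Isopod: 1 + 1 = 2
Goby: 1 + 2 = 3
Bluefish: 1 + (0.12×2 + 0.88×3) = 3.88
River otter: 1 + 3.88 = 4.88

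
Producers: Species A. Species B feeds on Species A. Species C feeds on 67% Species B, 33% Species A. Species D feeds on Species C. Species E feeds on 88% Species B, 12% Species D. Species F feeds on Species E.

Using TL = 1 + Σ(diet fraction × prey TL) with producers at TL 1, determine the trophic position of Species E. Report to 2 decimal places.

Species B: 1 + 1 = 2
Species C: 1 + (0.67×2 + 0.33×1) = 2.67
Species D: 1 + 2.67 = 3.67
Species E: 1 + (0.88×2 + 0.12×3.67) = 3.2004
Species F: 1 + 3.2004 = 4.2004

3.20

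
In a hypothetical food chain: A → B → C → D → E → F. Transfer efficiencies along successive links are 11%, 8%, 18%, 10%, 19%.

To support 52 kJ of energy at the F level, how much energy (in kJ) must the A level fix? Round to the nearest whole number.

1727804 kJ

Cumulative transfer efficiency: 0.11 × 0.08 × 0.18 × 0.1 × 0.19 = 0.000030096
A energy = 52 / 0.000030096 = 1727804 kJ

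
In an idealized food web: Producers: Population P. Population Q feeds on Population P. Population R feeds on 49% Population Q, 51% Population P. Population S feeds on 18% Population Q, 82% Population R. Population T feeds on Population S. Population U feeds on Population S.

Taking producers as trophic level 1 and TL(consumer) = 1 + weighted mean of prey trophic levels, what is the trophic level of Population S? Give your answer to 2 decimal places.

3.40

Population Q: 1 + 1 = 2
Population R: 1 + (0.49×2 + 0.51×1) = 2.49
Population S: 1 + (0.18×2 + 0.82×2.49) = 3.4018
Population T: 1 + 3.4018 = 4.4018
Population U: 1 + 3.4018 = 4.4018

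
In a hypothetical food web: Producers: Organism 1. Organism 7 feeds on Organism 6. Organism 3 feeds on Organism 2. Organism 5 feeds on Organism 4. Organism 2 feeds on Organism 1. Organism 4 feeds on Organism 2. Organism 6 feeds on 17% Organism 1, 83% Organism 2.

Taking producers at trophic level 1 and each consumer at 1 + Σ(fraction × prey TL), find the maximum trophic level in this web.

4

Organism 2: 1 + 1 = 2
Organism 3: 1 + 2 = 3
Organism 4: 1 + 2 = 3
Organism 5: 1 + 3 = 4
Organism 6: 1 + (0.17×1 + 0.83×2) = 2.83
Organism 7: 1 + 2.83 = 3.83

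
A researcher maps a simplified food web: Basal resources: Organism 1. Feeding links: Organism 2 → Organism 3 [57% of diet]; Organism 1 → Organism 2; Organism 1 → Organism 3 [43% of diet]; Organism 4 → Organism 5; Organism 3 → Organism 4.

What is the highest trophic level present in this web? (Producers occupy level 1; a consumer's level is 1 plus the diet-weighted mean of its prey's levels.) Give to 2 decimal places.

Organism 2: 1 + 1 = 2
Organism 3: 1 + (0.43×1 + 0.57×2) = 2.57
Organism 4: 1 + 2.57 = 3.57
Organism 5: 1 + 3.57 = 4.57

4.57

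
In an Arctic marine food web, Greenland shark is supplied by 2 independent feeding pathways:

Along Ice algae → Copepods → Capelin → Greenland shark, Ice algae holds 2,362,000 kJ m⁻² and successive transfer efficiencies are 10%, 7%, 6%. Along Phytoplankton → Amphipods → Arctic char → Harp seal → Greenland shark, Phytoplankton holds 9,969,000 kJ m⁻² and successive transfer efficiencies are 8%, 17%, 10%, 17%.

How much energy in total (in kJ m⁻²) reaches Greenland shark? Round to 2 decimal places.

Via Ice algae: 2362000 × 0.1 × 0.07 × 0.06 = 992.04 kJ m⁻²
Via Phytoplankton: 9969000 × 0.08 × 0.17 × 0.1 × 0.17 = 2304.8328 kJ m⁻²
Total at Greenland shark: 992.04 + 2304.8328 = 3296.8728 kJ m⁻²

3296.87 kJ m⁻²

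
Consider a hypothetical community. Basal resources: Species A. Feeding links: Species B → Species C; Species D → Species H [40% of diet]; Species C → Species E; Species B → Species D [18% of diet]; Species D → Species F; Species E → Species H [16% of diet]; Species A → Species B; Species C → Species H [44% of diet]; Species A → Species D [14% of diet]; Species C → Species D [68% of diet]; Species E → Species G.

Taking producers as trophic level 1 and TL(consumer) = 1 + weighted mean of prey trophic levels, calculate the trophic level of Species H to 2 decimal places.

4.38

Species B: 1 + 1 = 2
Species C: 1 + 2 = 3
Species D: 1 + (0.18×2 + 0.68×3 + 0.14×1) = 3.54
Species E: 1 + 3 = 4
Species F: 1 + 3.54 = 4.54
Species G: 1 + 4 = 5
Species H: 1 + (0.4×3.54 + 0.44×3 + 0.16×4) = 4.376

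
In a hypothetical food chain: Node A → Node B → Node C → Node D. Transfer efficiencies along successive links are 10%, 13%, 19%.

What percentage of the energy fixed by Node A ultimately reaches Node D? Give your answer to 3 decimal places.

0.247%

Product of link efficiencies: 0.1 × 0.13 × 0.19 = 0.00247
As a percentage: 0.00247 × 100 = 0.247%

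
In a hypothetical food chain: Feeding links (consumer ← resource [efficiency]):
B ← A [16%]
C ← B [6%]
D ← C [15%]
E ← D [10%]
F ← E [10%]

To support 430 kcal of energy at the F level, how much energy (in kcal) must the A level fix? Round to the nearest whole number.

29861111 kcal

Cumulative transfer efficiency: 0.16 × 0.06 × 0.15 × 0.1 × 0.1 = 0.0000144
A energy = 430 / 0.0000144 = 29861111 kcal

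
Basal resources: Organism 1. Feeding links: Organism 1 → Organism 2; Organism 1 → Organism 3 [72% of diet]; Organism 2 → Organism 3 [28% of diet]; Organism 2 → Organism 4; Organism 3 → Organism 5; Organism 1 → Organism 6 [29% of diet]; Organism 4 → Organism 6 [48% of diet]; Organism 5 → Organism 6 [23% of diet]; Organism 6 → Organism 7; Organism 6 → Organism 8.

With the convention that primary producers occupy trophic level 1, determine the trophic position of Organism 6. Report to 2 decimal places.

Organism 2: 1 + 1 = 2
Organism 3: 1 + (0.72×1 + 0.28×2) = 2.28
Organism 4: 1 + 2 = 3
Organism 5: 1 + 2.28 = 3.28
Organism 6: 1 + (0.29×1 + 0.48×3 + 0.23×3.28) = 3.4844
Organism 7: 1 + 3.4844 = 4.4844
Organism 8: 1 + 3.4844 = 4.4844

3.48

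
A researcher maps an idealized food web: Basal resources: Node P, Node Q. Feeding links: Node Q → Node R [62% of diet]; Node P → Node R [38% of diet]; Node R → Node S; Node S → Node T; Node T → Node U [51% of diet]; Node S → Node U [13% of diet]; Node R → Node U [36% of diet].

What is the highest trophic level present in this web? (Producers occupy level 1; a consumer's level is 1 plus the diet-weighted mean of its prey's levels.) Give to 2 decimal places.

Node R: 1 + (0.62×1 + 0.38×1) = 2
Node S: 1 + 2 = 3
Node T: 1 + 3 = 4
Node U: 1 + (0.51×4 + 0.13×3 + 0.36×2) = 4.15

4.15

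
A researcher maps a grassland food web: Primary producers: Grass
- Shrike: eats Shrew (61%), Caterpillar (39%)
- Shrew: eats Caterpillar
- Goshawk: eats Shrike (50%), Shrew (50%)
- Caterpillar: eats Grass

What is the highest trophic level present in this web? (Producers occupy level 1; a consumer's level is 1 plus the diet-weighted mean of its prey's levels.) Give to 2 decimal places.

Caterpillar: 1 + 1 = 2
Shrew: 1 + 2 = 3
Shrike: 1 + (0.61×3 + 0.39×2) = 3.61
Goshawk: 1 + (0.5×3.61 + 0.5×3) = 4.305

4.31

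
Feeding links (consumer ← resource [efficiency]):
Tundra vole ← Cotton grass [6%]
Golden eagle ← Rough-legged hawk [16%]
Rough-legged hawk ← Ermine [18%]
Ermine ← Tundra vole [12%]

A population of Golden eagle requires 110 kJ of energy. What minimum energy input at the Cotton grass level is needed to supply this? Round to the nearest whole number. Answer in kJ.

530478 kJ

Cumulative transfer efficiency: 0.06 × 0.12 × 0.18 × 0.16 = 0.00020736
Cotton grass energy = 110 / 0.00020736 = 530478 kJ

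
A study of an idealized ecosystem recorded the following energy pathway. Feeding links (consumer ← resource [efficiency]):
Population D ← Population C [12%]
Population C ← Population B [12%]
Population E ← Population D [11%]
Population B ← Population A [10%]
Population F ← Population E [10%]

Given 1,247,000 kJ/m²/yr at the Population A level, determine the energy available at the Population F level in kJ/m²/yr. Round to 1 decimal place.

19.8 kJ/m²/yr

Population B: 1247000 × 0.1 = 124700 kJ/m²/yr
Population C: 124700 × 0.12 = 14964 kJ/m²/yr
Population D: 14964 × 0.12 = 1795.68 kJ/m²/yr
Population E: 1795.68 × 0.11 = 197.5248 kJ/m²/yr
Population F: 197.5248 × 0.1 = 19.75248 kJ/m²/yr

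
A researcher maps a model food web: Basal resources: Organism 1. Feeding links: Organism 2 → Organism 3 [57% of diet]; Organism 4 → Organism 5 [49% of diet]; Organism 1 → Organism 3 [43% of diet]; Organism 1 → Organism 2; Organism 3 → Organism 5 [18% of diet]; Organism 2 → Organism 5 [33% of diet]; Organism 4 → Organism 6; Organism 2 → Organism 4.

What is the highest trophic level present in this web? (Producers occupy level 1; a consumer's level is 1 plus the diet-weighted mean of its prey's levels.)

4

Organism 2: 1 + 1 = 2
Organism 3: 1 + (0.57×2 + 0.43×1) = 2.57
Organism 4: 1 + 2 = 3
Organism 5: 1 + (0.49×3 + 0.33×2 + 0.18×2.57) = 3.5926
Organism 6: 1 + 3 = 4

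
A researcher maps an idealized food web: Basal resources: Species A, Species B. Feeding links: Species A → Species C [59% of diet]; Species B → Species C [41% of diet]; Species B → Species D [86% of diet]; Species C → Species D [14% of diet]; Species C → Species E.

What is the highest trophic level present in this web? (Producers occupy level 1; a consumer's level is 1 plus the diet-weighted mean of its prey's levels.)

Species C: 1 + (0.59×1 + 0.41×1) = 2
Species D: 1 + (0.86×1 + 0.14×2) = 2.14
Species E: 1 + 2 = 3

3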